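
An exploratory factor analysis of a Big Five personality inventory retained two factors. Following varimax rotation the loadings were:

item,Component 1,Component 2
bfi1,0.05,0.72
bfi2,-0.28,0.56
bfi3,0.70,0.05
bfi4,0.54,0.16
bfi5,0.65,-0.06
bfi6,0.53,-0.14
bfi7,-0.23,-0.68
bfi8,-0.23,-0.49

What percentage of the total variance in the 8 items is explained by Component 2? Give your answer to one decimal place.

SS loadings for Component 2 = 0.72² + 0.56² + 0.05² + 0.16² + (-0.06)² + (-0.14)² + (-0.68)² + (-0.49)² = 1.5858
With 8 standardized items, total variance = 8. Proportion = 1.5858/8 = 0.1982 → 19.82%.

19.8%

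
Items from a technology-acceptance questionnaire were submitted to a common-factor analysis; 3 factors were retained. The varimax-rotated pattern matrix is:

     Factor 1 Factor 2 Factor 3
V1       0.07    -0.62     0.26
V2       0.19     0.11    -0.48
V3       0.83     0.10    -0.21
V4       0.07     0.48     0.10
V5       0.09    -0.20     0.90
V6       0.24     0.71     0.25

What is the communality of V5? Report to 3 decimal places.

h² = 0.09² + (-0.20)² + 0.90² = 0.0081 + 0.0400 + 0.8100 = 0.8581

0.858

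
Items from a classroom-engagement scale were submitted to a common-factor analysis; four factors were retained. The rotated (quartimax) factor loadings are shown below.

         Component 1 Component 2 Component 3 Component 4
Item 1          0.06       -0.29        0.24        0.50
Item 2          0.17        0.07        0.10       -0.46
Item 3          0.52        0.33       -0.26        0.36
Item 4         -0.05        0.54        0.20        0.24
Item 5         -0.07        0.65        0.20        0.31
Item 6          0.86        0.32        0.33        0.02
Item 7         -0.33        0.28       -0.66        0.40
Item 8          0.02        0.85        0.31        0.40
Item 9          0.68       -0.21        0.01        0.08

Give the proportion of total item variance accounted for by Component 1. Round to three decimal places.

0.180

SS loadings for Component 1 = 0.06² + 0.17² + 0.52² + (-0.05)² + (-0.07)² + 0.86² + (-0.33)² + 0.02² + 0.68² = 1.6216
Proportion of variance = 1.6216 / 9 = 0.1802.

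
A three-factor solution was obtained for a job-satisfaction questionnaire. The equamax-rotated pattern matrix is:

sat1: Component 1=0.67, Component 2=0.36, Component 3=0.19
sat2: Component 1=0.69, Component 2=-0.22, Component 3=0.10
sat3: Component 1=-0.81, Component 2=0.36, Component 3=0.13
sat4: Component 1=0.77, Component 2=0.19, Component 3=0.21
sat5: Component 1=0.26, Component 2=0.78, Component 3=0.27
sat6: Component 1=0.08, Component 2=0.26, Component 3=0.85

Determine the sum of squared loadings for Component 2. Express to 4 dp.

SS loadings for Component 2 = 0.36² + (-0.22)² + 0.36² + 0.19² + 0.78² + 0.26² = 0.1296 + 0.0484 + 0.1296 + 0.0361 + 0.6084 + 0.0676 = 1.0197

1.0197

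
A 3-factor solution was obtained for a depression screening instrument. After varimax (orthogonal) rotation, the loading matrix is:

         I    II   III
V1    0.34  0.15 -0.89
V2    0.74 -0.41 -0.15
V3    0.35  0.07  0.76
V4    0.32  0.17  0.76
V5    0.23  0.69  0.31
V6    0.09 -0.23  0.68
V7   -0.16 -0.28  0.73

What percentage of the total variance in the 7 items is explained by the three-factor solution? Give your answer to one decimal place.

69.5%

Communalities: 0.9302, 0.7382, 0.7050, 0.7089, 0.6251, 0.5234, 0.6369; Σh² = 4.8677.
Total variance with 7 standardized items is 7, so the solution explains 4.8677/7 = 0.6954 = 69.54%.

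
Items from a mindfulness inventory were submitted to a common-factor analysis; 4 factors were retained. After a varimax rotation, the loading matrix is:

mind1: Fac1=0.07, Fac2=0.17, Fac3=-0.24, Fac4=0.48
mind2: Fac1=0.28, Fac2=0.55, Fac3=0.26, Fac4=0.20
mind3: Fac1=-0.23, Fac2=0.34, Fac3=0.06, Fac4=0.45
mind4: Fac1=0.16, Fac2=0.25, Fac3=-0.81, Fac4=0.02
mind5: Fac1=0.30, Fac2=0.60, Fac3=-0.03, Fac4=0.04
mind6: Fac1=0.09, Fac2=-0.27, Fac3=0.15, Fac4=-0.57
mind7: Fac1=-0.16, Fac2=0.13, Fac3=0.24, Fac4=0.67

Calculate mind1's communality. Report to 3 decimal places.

0.322

h² = 0.07² + 0.17² + (-0.24)² + 0.48² = 0.0049 + 0.0289 + 0.0576 + 0.2304 = 0.3218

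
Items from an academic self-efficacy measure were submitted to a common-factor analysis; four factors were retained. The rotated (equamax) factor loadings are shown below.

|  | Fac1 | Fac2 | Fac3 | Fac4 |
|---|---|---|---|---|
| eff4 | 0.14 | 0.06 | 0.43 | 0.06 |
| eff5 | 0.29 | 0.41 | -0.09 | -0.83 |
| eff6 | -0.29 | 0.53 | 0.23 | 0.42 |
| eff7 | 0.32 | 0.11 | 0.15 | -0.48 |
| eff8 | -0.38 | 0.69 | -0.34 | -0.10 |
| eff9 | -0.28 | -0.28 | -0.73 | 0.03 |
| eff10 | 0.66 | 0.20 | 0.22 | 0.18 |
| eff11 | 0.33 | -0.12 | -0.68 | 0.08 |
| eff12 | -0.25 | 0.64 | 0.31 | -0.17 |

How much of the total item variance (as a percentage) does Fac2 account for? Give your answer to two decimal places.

16.48%

SS loadings for Fac2 = 0.06² + 0.41² + 0.53² + 0.11² + 0.69² + (-0.28)² + 0.20² + (-0.12)² + 0.64² = 1.4832
With 9 standardized items, total variance = 9. Proportion = 1.4832/9 = 0.1648 → 16.48%.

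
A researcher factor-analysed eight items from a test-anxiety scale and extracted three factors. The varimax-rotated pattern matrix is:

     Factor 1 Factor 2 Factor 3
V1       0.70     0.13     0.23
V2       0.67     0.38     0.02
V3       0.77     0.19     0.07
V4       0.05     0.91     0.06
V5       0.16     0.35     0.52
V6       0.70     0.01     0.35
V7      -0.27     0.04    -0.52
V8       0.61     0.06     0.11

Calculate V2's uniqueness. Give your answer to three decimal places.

h² = 0.67² + 0.38² + 0.02² = 0.4489 + 0.1444 + 0.0004 = 0.5937
Uniqueness u² = 1 − h² = 1 − 0.5937 = 0.4063

0.406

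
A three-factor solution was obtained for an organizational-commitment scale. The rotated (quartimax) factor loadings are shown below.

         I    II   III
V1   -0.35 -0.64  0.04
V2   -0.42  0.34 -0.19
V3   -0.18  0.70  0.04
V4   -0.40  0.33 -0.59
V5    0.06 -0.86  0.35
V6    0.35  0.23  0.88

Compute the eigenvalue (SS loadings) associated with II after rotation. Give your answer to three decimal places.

SS loadings for II = (-0.64)² + 0.34² + 0.70² + 0.33² + (-0.86)² + 0.23² = 0.4096 + 0.1156 + 0.4900 + 0.1089 + 0.7396 + 0.0529 = 1.9166

1.917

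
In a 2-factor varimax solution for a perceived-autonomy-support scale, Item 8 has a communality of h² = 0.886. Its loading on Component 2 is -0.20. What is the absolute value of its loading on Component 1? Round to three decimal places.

0.920

Under orthogonal rotation h² = Σλ², so λ_Component 1² = h² − (0.0400) = 0.886 − 0.0400 = 0.8460.
|λ| = √0.8460 = 0.9198.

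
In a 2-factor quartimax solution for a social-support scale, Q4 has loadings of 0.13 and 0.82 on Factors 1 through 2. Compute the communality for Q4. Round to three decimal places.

0.689

h² = 0.13² + 0.82² = 0.0169 + 0.6724 = 0.6893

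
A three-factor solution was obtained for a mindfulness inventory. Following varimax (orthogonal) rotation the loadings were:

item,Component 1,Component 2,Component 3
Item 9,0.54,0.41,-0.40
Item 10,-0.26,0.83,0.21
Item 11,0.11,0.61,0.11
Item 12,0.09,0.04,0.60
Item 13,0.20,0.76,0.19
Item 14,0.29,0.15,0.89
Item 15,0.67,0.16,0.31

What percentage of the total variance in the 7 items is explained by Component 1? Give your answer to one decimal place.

SS loadings for Component 1 = 0.54² + (-0.26)² + 0.11² + 0.09² + 0.20² + 0.29² + 0.67² = 0.9524
With 7 standardized items, total variance = 7. Proportion = 0.9524/7 = 0.1361 → 13.61%.

13.6%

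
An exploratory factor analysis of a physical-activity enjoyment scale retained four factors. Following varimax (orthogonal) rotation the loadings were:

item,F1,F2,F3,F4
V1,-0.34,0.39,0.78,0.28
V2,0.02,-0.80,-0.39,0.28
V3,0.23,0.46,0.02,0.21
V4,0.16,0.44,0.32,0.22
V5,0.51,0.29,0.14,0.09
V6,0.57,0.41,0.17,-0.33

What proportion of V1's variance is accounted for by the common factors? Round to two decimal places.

h² = (-0.34)² + 0.39² + 0.78² + 0.28² = 0.1156 + 0.1521 + 0.6084 + 0.0784 = 0.9545

0.95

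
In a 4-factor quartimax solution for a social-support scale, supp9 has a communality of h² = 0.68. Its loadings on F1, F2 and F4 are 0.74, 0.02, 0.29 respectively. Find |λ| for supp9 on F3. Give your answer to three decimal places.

0.219

Under orthogonal rotation h² = Σλ², so λ_F3² = h² − (0.6321) = 0.68 − 0.6321 = 0.0479.
|λ| = √0.0479 = 0.2189.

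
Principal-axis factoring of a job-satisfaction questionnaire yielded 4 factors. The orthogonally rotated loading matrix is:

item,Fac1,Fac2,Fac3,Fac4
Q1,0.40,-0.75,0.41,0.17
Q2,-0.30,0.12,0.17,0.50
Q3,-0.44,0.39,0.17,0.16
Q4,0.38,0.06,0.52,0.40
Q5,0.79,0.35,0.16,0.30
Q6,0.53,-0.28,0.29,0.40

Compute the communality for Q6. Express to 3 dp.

h² = 0.53² + (-0.28)² + 0.29² + 0.40² = 0.2809 + 0.0784 + 0.0841 + 0.1600 = 0.6034

0.603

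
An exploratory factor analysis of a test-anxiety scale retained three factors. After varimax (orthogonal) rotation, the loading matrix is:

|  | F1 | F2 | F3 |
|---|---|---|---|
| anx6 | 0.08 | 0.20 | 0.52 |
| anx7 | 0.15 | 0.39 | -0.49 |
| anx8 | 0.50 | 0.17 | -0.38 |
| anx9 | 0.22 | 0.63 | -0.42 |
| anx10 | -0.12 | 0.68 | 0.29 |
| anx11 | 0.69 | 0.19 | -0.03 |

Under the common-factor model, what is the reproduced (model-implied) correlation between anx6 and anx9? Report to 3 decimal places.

-0.075

r̂ = Σ λ_i·λ_j across factors = (0.08)(0.22) + (0.20)(0.63) + (0.52)(-0.42)
  = +0.0176 +0.1260 -0.2184 = -0.0748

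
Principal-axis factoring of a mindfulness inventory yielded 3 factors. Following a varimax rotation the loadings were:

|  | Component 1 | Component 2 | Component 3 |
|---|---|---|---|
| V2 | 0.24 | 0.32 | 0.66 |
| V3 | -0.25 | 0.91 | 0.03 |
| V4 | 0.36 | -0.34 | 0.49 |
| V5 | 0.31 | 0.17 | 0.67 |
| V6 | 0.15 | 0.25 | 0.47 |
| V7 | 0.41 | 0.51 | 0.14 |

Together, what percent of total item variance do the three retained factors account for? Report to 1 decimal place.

Communalities: 0.5956, 0.8915, 0.4853, 0.5739, 0.3059, 0.4478; Σh² = 3.3000.
Total variance with 6 standardized items is 6, so the solution explains 3.3000/6 = 0.5500 = 55.00%.

55.0%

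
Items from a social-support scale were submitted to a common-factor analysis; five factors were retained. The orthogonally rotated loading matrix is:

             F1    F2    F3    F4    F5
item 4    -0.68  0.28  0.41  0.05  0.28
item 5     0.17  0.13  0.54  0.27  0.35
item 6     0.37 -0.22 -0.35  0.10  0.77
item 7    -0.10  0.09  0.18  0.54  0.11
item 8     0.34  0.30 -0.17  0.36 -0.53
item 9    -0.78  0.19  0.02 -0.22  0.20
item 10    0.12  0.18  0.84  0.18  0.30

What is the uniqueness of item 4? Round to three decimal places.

0.210

h² = (-0.68)² + 0.28² + 0.41² + 0.05² + 0.28² = 0.4624 + 0.0784 + 0.1681 + 0.0025 + 0.0784 = 0.7898
Uniqueness u² = 1 − h² = 1 − 0.7898 = 0.2102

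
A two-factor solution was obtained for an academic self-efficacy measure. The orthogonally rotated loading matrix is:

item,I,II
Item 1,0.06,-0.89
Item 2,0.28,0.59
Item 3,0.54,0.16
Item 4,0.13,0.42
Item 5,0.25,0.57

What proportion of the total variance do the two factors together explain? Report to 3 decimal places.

0.424

SS loadings by factor: 0.4530, 1.6671; total = 2.1201.
Total variance with 5 standardized items is 5, so the solution explains 2.1201/5 = 0.4240.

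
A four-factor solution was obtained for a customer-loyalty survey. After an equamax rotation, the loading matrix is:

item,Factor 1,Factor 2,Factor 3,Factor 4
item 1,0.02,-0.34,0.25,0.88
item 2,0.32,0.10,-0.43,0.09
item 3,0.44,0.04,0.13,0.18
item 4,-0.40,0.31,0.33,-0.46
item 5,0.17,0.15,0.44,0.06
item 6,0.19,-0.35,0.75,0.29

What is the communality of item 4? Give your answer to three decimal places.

h² = (-0.40)² + 0.31² + 0.33² + (-0.46)² = 0.1600 + 0.0961 + 0.1089 + 0.2116 = 0.5766

0.577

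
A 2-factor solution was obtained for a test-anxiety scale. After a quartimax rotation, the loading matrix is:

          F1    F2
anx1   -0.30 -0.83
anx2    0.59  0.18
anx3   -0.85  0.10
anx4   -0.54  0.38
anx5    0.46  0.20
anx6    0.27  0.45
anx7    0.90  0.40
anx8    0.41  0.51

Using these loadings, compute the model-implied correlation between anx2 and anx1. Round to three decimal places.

r̂ = Σ λ_i·λ_j across factors = (0.59)(-0.30) + (0.18)(-0.83)
  = -0.1770 -0.1494 = -0.3264

-0.326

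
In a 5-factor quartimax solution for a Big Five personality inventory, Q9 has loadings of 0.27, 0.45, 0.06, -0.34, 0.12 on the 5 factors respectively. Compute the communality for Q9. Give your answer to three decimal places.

0.409

h² = 0.27² + 0.45² + 0.06² + (-0.34)² + 0.12² = 0.0729 + 0.2025 + 0.0036 + 0.1156 + 0.0144 = 0.4090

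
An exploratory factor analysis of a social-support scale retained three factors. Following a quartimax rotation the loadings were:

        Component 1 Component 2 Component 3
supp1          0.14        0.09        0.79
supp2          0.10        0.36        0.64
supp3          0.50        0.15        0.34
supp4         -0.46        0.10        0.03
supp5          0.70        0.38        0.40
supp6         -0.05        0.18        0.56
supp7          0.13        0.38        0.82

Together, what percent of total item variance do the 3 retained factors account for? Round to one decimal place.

Communalities: 0.6518, 0.5492, 0.3881, 0.2225, 0.7944, 0.3485, 0.8337; Σh² = 3.7882.
Total variance with 7 standardized items is 7, so the solution explains 3.7882/7 = 0.5412 = 54.12%.

54.1%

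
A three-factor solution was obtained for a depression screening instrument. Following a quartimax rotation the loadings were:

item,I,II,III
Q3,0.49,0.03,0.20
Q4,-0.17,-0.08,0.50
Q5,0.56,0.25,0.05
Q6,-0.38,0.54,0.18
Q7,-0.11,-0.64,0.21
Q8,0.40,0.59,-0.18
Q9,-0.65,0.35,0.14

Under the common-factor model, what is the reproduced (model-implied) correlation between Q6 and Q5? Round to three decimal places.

-0.069

r̂ = Σ λ_i·λ_j across factors = (-0.38)(0.56) + (0.54)(0.25) + (0.18)(0.05)
  = -0.2128 +0.1350 +0.0090 = -0.0688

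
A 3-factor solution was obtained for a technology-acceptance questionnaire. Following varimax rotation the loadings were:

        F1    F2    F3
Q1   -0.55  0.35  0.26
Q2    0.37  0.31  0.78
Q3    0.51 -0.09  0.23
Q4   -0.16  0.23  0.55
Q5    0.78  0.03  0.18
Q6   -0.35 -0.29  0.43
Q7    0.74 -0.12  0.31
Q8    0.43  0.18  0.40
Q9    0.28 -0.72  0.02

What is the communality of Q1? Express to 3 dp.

0.493

h² = (-0.55)² + 0.35² + 0.26² = 0.3025 + 0.1225 + 0.0676 = 0.4926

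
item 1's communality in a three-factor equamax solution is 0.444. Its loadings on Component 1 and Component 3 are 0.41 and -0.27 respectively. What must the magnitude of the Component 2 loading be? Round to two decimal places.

Under orthogonal rotation h² = Σλ², so λ_Component 2² = h² − (0.2410) = 0.444 − 0.2410 = 0.2030.
|λ| = √0.2030 = 0.4506.

0.45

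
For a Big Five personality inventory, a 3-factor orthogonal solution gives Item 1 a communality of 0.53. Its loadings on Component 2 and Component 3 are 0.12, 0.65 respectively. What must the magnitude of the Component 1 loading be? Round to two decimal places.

0.31

Under orthogonal rotation h² = Σλ², so λ_Component 1² = h² − (0.4369) = 0.53 − 0.4369 = 0.0931.
|λ| = √0.0931 = 0.3051.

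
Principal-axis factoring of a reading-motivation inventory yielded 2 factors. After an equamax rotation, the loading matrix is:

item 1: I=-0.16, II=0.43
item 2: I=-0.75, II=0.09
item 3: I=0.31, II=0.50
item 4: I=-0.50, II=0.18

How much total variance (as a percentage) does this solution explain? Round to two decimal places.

Communalities: 0.2105, 0.5706, 0.3461, 0.2824; Σh² = 1.4096.
Total variance with 4 standardized items is 4, so the solution explains 1.4096/4 = 0.3524 = 35.24%.

35.24%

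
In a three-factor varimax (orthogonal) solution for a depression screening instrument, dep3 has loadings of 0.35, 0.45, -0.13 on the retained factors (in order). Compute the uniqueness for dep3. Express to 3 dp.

h² = 0.35² + 0.45² + (-0.13)² = 0.1225 + 0.2025 + 0.0169 = 0.3419
Uniqueness u² = 1 − h² = 1 − 0.3419 = 0.6581

0.658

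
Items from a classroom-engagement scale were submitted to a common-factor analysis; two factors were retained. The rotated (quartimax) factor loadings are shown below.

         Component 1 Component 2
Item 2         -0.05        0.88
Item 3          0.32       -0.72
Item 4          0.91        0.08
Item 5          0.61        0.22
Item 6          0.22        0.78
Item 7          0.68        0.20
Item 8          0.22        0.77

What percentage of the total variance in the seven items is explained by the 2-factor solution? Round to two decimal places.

SS loadings by factor: 1.8643, 2.5889; total = 4.4532.
Total variance with 7 standardized items is 7, so the solution explains 4.4532/7 = 0.6362 = 63.62%.

63.62%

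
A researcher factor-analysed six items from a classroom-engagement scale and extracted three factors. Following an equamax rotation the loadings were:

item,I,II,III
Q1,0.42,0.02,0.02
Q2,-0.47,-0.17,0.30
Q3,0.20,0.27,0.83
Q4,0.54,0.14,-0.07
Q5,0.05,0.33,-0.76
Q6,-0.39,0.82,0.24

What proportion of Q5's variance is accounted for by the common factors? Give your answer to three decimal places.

h² = 0.05² + 0.33² + (-0.76)² = 0.0025 + 0.1089 + 0.5776 = 0.6890

0.689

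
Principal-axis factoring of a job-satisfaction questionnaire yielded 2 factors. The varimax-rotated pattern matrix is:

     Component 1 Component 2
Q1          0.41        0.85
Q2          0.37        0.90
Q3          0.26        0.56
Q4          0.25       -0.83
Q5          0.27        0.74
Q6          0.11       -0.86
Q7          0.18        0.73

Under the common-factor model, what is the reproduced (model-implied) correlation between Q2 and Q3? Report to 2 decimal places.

r̂ = Σ λ_i·λ_j across factors = (0.37)(0.26) + (0.90)(0.56)
  = +0.0962 +0.5040 = 0.6002

0.60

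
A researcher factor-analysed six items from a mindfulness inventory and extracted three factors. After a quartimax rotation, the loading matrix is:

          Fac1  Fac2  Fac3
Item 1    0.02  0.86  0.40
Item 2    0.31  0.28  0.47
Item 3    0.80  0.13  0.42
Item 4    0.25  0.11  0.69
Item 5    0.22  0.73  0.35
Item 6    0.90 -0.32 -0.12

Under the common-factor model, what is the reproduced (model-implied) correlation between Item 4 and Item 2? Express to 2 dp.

0.43

r̂ = Σ λ_i·λ_j across factors = (0.25)(0.31) + (0.11)(0.28) + (0.69)(0.47)
  = +0.0775 +0.0308 +0.3243 = 0.4326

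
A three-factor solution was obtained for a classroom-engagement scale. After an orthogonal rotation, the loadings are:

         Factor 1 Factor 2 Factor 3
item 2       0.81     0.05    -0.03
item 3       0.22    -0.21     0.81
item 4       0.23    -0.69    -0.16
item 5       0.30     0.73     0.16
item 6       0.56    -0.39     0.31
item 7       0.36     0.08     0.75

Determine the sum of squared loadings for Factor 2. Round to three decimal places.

1.214

SS loadings for Factor 2 = 0.05² + (-0.21)² + (-0.69)² + 0.73² + (-0.39)² + 0.08² = 0.0025 + 0.0441 + 0.4761 + 0.5329 + 0.1521 + 0.0064 = 1.2141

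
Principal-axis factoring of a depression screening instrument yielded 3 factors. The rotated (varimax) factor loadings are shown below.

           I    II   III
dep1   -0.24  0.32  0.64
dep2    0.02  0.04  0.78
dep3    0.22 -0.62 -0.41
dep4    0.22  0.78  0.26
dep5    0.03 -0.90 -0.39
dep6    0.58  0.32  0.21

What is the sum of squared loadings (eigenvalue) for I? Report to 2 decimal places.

SS loadings for I = (-0.24)² + 0.02² + 0.22² + 0.22² + 0.03² + 0.58² = 0.0576 + 0.0004 + 0.0484 + 0.0484 + 0.0009 + 0.3364 = 0.4921

0.49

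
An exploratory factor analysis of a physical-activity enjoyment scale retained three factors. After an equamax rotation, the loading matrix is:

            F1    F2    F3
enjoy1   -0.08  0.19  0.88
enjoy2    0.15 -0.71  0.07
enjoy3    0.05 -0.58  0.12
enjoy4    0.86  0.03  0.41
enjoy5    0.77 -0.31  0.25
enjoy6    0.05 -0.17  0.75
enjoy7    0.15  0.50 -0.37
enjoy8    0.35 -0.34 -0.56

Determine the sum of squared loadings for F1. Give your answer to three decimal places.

SS loadings for F1 = (-0.08)² + 0.15² + 0.05² + 0.86² + 0.77² + 0.05² + 0.15² + 0.35² = 0.0064 + 0.0225 + 0.0025 + 0.7396 + 0.5929 + 0.0025 + 0.0225 + 0.1225 = 1.5114

1.511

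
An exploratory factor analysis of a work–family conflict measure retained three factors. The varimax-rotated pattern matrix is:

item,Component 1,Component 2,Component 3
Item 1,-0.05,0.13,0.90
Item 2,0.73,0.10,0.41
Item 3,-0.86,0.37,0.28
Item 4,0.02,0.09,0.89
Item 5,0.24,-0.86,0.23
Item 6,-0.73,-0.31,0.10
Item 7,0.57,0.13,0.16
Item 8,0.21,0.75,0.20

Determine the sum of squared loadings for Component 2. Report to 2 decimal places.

1.59

SS loadings for Component 2 = 0.13² + 0.10² + 0.37² + 0.09² + (-0.86)² + (-0.31)² + 0.13² + 0.75² = 0.0169 + 0.0100 + 0.1369 + 0.0081 + 0.7396 + 0.0961 + 0.0169 + 0.5625 = 1.5870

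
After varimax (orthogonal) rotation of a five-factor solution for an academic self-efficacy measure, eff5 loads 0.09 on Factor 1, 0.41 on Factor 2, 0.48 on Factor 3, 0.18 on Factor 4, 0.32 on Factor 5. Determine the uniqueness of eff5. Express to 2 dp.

0.46

h² = 0.09² + 0.41² + 0.48² + 0.18² + 0.32² = 0.0081 + 0.1681 + 0.2304 + 0.0324 + 0.1024 = 0.5414
Uniqueness u² = 1 − h² = 1 − 0.5414 = 0.4586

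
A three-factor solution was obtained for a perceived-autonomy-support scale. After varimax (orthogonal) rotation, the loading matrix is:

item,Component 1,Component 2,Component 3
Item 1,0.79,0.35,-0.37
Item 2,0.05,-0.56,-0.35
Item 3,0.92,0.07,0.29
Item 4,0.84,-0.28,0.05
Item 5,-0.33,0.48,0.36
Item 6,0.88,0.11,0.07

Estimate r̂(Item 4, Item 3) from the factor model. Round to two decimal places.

r̂ = Σ λ_i·λ_j across factors = (0.84)(0.92) + (-0.28)(0.07) + (0.05)(0.29)
  = +0.7728 -0.0196 +0.0145 = 0.7677

0.77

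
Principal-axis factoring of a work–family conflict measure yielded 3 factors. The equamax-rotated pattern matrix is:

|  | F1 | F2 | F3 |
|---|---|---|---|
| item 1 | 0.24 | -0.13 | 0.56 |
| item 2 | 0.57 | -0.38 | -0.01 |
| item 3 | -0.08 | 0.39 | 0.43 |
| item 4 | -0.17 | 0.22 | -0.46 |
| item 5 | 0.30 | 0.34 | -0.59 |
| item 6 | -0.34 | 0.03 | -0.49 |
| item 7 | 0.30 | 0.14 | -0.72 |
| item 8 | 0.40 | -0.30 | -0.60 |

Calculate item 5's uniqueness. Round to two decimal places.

h² = 0.30² + 0.34² + (-0.59)² = 0.0900 + 0.1156 + 0.3481 = 0.5537
Uniqueness u² = 1 − h² = 1 − 0.5537 = 0.4463

0.45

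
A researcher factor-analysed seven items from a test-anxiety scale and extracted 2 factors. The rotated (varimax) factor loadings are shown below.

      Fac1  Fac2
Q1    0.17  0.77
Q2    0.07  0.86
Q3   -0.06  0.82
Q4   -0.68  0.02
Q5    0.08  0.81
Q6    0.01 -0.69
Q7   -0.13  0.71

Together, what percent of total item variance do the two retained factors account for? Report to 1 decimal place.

Communalities: 0.6218, 0.7445, 0.6760, 0.4628, 0.6625, 0.4762, 0.5210; Σh² = 4.1648.
Total variance with 7 standardized items is 7, so the solution explains 4.1648/7 = 0.5950 = 59.50%.

59.5%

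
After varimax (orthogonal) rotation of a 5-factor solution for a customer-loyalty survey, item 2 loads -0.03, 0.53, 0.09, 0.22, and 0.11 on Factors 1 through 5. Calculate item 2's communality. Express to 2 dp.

0.35

h² = (-0.03)² + 0.53² + 0.09² + 0.22² + 0.11² = 0.0009 + 0.2809 + 0.0081 + 0.0484 + 0.0121 = 0.3504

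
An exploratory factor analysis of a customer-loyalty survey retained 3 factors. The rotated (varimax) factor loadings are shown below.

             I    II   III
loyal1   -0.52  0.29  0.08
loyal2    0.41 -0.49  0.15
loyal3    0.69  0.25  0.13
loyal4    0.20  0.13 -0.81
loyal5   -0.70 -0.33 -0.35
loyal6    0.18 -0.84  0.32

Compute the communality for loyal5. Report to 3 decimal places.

0.721

h² = (-0.70)² + (-0.33)² + (-0.35)² = 0.4900 + 0.1089 + 0.1225 = 0.7214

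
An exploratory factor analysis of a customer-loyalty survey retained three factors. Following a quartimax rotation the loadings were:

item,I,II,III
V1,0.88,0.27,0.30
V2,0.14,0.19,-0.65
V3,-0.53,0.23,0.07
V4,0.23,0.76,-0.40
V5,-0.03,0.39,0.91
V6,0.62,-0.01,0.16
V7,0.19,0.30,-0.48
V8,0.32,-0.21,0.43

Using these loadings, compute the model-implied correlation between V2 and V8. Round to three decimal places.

r̂ = Σ λ_i·λ_j across factors = (0.14)(0.32) + (0.19)(-0.21) + (-0.65)(0.43)
  = +0.0448 -0.0399 -0.2795 = -0.2746

-0.275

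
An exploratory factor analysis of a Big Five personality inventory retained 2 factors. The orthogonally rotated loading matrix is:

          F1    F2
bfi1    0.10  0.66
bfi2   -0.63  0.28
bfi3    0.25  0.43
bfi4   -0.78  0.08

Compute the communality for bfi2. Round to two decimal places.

0.48

h² = (-0.63)² + 0.28² = 0.3969 + 0.0784 = 0.4753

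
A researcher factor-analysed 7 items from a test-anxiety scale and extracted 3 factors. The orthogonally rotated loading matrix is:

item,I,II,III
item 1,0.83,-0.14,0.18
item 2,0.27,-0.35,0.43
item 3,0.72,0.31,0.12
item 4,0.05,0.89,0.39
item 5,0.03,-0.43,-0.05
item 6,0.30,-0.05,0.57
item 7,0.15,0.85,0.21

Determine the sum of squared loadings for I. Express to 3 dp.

1.396

SS loadings for I = 0.83² + 0.27² + 0.72² + 0.05² + 0.03² + 0.30² + 0.15² = 0.6889 + 0.0729 + 0.5184 + 0.0025 + 0.0009 + 0.0900 + 0.0225 = 1.3961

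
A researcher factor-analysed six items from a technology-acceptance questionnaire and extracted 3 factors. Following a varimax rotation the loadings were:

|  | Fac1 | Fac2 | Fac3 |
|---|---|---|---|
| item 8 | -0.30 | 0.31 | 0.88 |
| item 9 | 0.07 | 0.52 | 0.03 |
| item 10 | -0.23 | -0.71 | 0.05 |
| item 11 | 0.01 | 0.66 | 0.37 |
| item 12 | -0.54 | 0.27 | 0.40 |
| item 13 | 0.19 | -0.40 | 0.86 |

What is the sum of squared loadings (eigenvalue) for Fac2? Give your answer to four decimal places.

SS loadings for Fac2 = 0.31² + 0.52² + (-0.71)² + 0.66² + 0.27² + (-0.40)² = 0.0961 + 0.2704 + 0.5041 + 0.4356 + 0.0729 + 0.1600 = 1.5391

1.5391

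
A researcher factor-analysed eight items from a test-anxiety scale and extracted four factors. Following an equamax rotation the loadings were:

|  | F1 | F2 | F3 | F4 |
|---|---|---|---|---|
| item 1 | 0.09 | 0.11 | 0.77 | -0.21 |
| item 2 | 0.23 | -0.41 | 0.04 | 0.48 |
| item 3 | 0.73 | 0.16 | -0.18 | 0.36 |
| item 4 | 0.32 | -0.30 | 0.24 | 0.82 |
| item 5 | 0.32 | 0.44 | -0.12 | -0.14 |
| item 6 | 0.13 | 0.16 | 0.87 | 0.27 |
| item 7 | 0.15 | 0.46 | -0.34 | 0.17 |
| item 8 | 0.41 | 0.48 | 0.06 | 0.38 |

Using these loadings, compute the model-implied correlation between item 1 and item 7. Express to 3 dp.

r̂ = Σ λ_i·λ_j across factors = (0.09)(0.15) + (0.11)(0.46) + (0.77)(-0.34) + (-0.21)(0.17)
  = +0.0135 +0.0506 -0.2618 -0.0357 = -0.2334

-0.233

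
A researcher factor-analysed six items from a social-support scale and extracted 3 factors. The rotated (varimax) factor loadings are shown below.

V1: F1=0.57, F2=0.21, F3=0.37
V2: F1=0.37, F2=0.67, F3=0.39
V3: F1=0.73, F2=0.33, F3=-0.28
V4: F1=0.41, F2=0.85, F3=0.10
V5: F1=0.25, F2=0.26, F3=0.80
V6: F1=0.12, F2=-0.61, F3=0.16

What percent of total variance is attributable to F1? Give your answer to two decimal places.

SS loadings for F1 = 0.57² + 0.37² + 0.73² + 0.41² + 0.25² + 0.12² = 1.2397
With 6 standardized items, total variance = 6. Proportion = 1.2397/6 = 0.2066 → 20.66%.

20.66%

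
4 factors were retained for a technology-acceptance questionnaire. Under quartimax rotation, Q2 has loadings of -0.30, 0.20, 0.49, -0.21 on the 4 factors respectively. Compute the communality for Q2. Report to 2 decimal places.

0.41

h² = (-0.30)² + 0.20² + 0.49² + (-0.21)² = 0.0900 + 0.0400 + 0.2401 + 0.0441 = 0.4142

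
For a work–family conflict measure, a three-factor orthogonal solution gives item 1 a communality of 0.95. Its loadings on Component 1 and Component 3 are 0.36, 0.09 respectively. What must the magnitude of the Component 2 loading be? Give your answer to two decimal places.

Under orthogonal rotation h² = Σλ², so λ_Component 2² = h² − (0.1377) = 0.95 − 0.1377 = 0.8123.
|λ| = √0.8123 = 0.9013.

0.90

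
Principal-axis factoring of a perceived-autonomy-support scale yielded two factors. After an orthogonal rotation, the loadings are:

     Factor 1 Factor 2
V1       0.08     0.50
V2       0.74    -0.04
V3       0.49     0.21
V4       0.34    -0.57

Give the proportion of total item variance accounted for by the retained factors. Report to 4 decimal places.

0.3826

Communalities: 0.2564, 0.5492, 0.2842, 0.4405; Σh² = 1.5303.
Total variance with 4 standardized items is 4, so the solution explains 1.5303/4 = 0.3826.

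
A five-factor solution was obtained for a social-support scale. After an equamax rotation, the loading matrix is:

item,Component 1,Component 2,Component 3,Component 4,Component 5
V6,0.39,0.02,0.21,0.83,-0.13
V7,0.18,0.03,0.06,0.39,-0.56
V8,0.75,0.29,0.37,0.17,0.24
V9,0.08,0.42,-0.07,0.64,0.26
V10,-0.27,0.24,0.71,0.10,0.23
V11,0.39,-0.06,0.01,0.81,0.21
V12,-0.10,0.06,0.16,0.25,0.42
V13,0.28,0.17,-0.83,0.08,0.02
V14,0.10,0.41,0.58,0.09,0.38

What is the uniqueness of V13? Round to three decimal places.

0.197

h² = 0.28² + 0.17² + (-0.83)² + 0.08² + 0.02² = 0.0784 + 0.0289 + 0.6889 + 0.0064 + 0.0004 = 0.8030
Uniqueness u² = 1 − h² = 1 − 0.8030 = 0.1970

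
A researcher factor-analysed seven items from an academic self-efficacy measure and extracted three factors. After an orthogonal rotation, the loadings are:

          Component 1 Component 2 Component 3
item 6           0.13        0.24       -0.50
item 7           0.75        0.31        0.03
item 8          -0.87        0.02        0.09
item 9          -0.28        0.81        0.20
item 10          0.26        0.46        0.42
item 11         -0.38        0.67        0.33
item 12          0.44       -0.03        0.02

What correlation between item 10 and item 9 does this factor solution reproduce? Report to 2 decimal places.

0.38

r̂ = Σ λ_i·λ_j across factors = (0.26)(-0.28) + (0.46)(0.81) + (0.42)(0.20)
  = -0.0728 +0.3726 +0.0840 = 0.3838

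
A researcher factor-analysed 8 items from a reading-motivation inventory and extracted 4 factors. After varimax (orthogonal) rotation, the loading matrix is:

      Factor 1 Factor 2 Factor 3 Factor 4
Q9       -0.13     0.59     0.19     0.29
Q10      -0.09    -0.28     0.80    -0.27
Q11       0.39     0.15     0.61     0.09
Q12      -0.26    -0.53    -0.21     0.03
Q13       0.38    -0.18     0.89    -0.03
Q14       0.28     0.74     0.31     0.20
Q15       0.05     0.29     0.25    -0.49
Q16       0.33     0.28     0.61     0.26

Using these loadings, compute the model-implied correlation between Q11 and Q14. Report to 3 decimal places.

0.427

r̂ = Σ λ_i·λ_j across factors = (0.39)(0.28) + (0.15)(0.74) + (0.61)(0.31) + (0.09)(0.20)
  = +0.1092 +0.1110 +0.1891 +0.0180 = 0.4273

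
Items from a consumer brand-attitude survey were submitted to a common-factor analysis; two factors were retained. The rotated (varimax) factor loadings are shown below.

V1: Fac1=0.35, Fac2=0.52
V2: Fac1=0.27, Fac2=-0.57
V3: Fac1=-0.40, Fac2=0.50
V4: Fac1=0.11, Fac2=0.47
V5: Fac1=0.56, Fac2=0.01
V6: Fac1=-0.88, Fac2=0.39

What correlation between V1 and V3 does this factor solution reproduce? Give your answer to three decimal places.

r̂ = Σ λ_i·λ_j across factors = (0.35)(-0.40) + (0.52)(0.50)
  = -0.1400 +0.2600 = 0.1200

0.120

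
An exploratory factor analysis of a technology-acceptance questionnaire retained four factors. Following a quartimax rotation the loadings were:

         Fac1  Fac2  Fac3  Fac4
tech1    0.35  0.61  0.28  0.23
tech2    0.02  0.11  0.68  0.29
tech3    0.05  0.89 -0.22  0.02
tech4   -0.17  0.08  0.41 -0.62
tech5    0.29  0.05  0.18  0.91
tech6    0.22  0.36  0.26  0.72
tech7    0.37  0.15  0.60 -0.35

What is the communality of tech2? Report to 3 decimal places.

0.559

h² = 0.02² + 0.11² + 0.68² + 0.29² = 0.0004 + 0.0121 + 0.4624 + 0.0841 = 0.5590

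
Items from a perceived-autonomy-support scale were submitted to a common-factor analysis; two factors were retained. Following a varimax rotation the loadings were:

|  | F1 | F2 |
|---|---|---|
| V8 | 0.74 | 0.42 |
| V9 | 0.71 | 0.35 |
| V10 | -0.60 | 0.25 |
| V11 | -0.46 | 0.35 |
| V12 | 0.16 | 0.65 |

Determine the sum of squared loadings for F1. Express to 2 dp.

SS loadings for F1 = 0.74² + 0.71² + (-0.60)² + (-0.46)² + 0.16² = 0.5476 + 0.5041 + 0.3600 + 0.2116 + 0.0256 = 1.6489

1.65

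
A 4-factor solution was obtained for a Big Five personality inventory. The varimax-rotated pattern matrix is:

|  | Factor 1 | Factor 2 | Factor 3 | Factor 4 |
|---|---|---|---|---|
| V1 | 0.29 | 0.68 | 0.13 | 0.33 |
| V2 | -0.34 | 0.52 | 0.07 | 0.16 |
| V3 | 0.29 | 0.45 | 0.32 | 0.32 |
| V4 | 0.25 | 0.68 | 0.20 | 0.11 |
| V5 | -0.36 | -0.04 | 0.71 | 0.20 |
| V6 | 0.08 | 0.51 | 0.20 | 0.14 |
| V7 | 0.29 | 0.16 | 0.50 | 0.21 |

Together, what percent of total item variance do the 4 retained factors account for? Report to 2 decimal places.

Communalities: 0.6723, 0.4165, 0.4914, 0.5770, 0.6753, 0.3261, 0.4038; Σh² = 3.5624.
Total variance with 7 standardized items is 7, so the solution explains 3.5624/7 = 0.5089 = 50.89%.

50.89%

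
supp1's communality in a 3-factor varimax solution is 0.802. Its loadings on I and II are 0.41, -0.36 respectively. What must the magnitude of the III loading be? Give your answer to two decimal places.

Under orthogonal rotation h² = Σλ², so λ_III² = h² − (0.2977) = 0.802 − 0.2977 = 0.5043.
|λ| = √0.5043 = 0.7101.

0.71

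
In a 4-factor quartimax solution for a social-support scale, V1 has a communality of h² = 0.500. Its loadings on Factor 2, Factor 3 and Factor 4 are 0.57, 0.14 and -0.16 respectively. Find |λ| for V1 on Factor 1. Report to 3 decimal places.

Under orthogonal rotation h² = Σλ², so λ_Factor 1² = h² − (0.3701) = 0.500 − 0.3701 = 0.1299.
|λ| = √0.1299 = 0.3604.

0.360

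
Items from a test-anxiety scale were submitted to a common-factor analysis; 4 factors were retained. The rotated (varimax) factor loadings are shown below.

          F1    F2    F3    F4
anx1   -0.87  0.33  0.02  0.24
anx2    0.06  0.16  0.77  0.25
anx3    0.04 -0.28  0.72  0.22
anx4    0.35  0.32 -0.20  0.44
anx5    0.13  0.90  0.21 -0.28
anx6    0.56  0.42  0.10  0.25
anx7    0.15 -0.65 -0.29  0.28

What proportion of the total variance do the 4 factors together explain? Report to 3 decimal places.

0.690

SS loadings by factor: 1.2376, 1.7242, 1.2899, 0.5814; total = 4.8331.
Total variance with 7 standardized items is 7, so the solution explains 4.8331/7 = 0.6904.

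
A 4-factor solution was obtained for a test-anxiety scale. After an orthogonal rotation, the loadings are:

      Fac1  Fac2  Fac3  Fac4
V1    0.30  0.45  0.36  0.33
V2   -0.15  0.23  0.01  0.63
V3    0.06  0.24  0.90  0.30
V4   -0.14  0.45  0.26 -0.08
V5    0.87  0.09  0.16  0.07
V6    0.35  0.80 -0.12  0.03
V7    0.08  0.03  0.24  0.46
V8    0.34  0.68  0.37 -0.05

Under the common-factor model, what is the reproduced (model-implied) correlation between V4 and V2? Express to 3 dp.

r̂ = Σ λ_i·λ_j across factors = (-0.14)(-0.15) + (0.45)(0.23) + (0.26)(0.01) + (-0.08)(0.63)
  = +0.0210 +0.1035 +0.0026 -0.0504 = 0.0767

0.077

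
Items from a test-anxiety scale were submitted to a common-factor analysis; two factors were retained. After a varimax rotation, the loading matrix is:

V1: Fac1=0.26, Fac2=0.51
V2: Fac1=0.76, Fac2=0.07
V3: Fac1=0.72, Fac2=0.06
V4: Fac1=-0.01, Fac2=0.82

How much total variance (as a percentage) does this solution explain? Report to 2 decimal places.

SS loadings by factor: 1.1637, 0.9410; total = 2.1047.
Total variance with 4 standardized items is 4, so the solution explains 2.1047/4 = 0.5262 = 52.62%.

52.62%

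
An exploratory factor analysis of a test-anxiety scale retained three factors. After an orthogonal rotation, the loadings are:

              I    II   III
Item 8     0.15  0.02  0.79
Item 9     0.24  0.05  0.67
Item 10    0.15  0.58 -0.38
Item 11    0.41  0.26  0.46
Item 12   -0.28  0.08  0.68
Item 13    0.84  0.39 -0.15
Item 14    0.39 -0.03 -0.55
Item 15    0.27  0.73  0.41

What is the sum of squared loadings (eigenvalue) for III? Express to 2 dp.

SS loadings for III = 0.79² + 0.67² + (-0.38)² + 0.46² + 0.68² + (-0.15)² + (-0.55)² + 0.41² = 0.6241 + 0.4489 + 0.1444 + 0.2116 + 0.4624 + 0.0225 + 0.3025 + 0.1681 = 2.3845

2.38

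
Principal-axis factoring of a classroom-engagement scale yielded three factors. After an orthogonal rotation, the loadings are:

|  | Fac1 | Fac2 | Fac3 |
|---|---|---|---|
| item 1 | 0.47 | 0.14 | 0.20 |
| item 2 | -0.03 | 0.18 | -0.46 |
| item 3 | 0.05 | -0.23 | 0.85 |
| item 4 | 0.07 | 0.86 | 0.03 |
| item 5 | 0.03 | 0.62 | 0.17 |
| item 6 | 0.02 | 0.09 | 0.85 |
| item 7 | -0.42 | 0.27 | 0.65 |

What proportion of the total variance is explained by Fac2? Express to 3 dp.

0.187

SS loadings for Fac2 = 0.14² + 0.18² + (-0.23)² + 0.86² + 0.62² + 0.09² + 0.27² = 1.3099
Proportion of variance = 1.3099 / 7 = 0.1871.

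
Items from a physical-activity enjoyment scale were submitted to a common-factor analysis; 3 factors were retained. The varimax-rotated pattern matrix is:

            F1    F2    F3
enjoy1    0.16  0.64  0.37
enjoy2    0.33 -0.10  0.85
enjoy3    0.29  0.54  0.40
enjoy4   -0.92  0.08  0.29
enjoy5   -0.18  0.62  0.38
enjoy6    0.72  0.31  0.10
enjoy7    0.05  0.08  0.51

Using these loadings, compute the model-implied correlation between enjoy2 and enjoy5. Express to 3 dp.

0.202

r̂ = Σ λ_i·λ_j across factors = (0.33)(-0.18) + (-0.10)(0.62) + (0.85)(0.38)
  = -0.0594 -0.0620 +0.3230 = 0.2016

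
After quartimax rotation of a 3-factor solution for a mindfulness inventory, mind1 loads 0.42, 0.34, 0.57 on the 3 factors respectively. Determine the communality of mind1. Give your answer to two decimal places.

h² = 0.42² + 0.34² + 0.57² = 0.1764 + 0.1156 + 0.3249 = 0.6169

0.62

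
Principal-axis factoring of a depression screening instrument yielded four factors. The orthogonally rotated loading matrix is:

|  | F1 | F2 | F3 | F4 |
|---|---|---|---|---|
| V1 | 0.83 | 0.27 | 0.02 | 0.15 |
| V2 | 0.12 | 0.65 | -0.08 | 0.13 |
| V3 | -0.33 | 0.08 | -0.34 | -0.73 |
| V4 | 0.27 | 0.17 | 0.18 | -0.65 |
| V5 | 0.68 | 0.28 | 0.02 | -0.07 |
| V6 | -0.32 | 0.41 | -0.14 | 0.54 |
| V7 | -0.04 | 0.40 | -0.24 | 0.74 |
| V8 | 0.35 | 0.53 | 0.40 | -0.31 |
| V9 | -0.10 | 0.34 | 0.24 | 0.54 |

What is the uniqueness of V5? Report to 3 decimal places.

0.454

h² = 0.68² + 0.28² + 0.02² + (-0.07)² = 0.4624 + 0.0784 + 0.0004 + 0.0049 = 0.5461
Uniqueness u² = 1 − h² = 1 − 0.5461 = 0.4539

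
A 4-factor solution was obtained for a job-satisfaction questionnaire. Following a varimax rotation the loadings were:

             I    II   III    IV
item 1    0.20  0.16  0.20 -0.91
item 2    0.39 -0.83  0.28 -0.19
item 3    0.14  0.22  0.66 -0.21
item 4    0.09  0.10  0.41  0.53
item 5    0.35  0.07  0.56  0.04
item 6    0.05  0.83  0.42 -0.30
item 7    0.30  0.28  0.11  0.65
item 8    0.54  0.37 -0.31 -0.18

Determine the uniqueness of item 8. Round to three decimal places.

0.443

h² = 0.54² + 0.37² + (-0.31)² + (-0.18)² = 0.2916 + 0.1369 + 0.0961 + 0.0324 = 0.5570
Uniqueness u² = 1 − h² = 1 − 0.5570 = 0.4430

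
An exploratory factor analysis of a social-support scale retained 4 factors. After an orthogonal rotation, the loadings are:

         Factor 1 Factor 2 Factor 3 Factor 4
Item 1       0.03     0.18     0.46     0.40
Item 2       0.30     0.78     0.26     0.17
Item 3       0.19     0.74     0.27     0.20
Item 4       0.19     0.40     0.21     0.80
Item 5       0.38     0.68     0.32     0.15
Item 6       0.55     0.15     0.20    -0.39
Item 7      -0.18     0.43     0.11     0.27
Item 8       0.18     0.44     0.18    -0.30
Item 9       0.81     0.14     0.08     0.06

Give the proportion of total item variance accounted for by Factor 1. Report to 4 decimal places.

SS loadings for Factor 1 = 0.03² + 0.30² + 0.19² + 0.19² + 0.38² + 0.55² + (-0.18)² + 0.18² + 0.81² = 1.3309
Proportion of variance = 1.3309 / 9 = 0.1479.

0.1479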